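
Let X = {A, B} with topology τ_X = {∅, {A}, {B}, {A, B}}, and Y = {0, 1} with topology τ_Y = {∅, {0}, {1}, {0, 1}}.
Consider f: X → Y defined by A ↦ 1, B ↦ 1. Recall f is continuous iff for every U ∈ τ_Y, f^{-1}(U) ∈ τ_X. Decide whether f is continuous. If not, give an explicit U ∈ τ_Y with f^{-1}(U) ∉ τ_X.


f IS continuous.

Compute f^{-1}(U) for each U ∈ τ_Y:
  U = ∅: f^{-1}(U) = ∅ ∈ τ_X ✓.
  U = {0}: f^{-1}(U) = ∅ ∈ τ_X ✓.
  U = {1}: f^{-1}(U) = {A, B} ∈ τ_X ✓.
  U = {0, 1}: f^{-1}(U) = {A, B} ∈ τ_X ✓.
Every preimage lies in τ_X, so f IS continuous.


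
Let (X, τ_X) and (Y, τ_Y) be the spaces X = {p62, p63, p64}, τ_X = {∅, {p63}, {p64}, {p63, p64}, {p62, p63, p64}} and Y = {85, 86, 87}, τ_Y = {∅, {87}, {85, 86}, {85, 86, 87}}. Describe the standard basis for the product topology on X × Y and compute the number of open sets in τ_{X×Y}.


Basis B = {∅ × ∅, {p63} × {87}, {p64} × {87}, {p63} × {85, 86}, {p63, p64} × {87}, {p64} × {85, 86}, {p62, p63, p64} × {87}, {p63} × {85, 86, 87}, {p64} × {85, 86, 87}, {p63, p64} × {85, 86}, {p62, p63, p64} × {85, 86}, {p63, p64} × {85, 86, 87}, {p62, p63, p64} × {85, 86, 87}}; |τ_{X×Y}| = 25.

Enumerate products U × V with U ∈ τ_X, V ∈ τ_Y (deduplicated):
  ∅ × ∅ = {} (∅)
  {p63} × {87} = {(p63,87)}
  {p64} × {87} = {(p64,87)}
  {p63} × {85, 86} = {(p63,85), (p63,86)}
  {p63, p64} × {87} = {(p63,87), (p64,87)}
  {p64} × {85, 86} = {(p64,85), (p64,86)}
  {p62, p63, p64} × {87} = {(p62,87), (p63,87), (p64,87)}
  {p63} × {85, 86, 87} = {(p63,85), (p63,86), (p63,87)}
  {p64} × {85, 86, 87} = {(p64,85), (p64,86), (p64,87)}
  {p63, p64} × {85, 86} = {(p63,85), (p63,86), (p64,85), (p64,86)}
  {p62, p63, p64} × {85, 86} = {(p62,85), (p62,86), (p63,85), (p63,86), (p64,85), (p64,86)}
  {p63, p64} × {85, 86, 87} = {(p63,85), (p63,86), (p63,87), (p64,85), (p64,86), (p64,87)}
  {p62, p63, p64} × {85, 86, 87} = {(p62,85), (p62,86), (p62,87), (p63,85), (p63,86), (p63,87), (p64,85), (p64,86), (p64,87)}
These 13 distinct sets form the basis B.
Close under arbitrary unions to get τ_{X×Y}; counting gives |τ_{X×Y}| = 25.


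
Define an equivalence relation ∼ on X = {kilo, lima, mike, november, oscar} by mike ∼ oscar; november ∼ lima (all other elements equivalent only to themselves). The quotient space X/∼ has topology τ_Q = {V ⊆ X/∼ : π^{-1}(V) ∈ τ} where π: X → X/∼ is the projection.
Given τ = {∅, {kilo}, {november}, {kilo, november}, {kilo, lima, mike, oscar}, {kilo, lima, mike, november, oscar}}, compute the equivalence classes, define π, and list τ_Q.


X/∼ = {[kilo], [lima=november], [mike=oscar]}; |τ_Q| = 3.

Equivalence classes: [kilo], [lima=november], [mike=oscar].
Quotient map π: X → X/∼ sends kilo ↦ [kilo], lima ↦ [lima=november], mike ↦ [mike=oscar], november ↦ [lima=november], oscar ↦ [mike=oscar].
For each subset V ⊆ X/∼, compute π^{-1}(V) ⊆ X and check whether π^{-1}(V) ∈ τ. V is open in τ_Q iff π^{-1}(V) ∈ τ.
  V = {}: π^{-1}(V) = ∅ ∈ τ ✓.
  V = {[kilo]}: π^{-1}(V) = {kilo} ∈ τ ✓.
  V = {[lima=november]}: π^{-1}(V) = {lima, november} ∉ τ ✗.
  V = {[kilo], [lima=november]}: π^{-1}(V) = {kilo, lima, november} ∉ τ ✗.
  V = {[mike=oscar]}: π^{-1}(V) = {mike, oscar} ∉ τ ✗.
  V = {[kilo], [mike=oscar]}: π^{-1}(V) = {kilo, mike, oscar} ∉ τ ✗.
  V = {[lima=november], [mike=oscar]}: π^{-1}(V) = {lima, mike, november, oscar} ∉ τ ✗.
  V = {[kilo], [lima=november], [mike=oscar]}: π^{-1}(V) = {kilo, lima, mike, november, oscar} ∈ τ ✓.
Open sets in the quotient: τ_Q = {{}, {[kilo]}, {[kilo], [lima=november], [mike=oscar]}} (3 elements).


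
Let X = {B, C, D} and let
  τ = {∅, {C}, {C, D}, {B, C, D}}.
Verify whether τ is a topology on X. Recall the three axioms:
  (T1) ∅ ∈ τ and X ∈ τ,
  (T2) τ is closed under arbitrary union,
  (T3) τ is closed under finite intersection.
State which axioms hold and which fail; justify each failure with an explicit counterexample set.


τ IS a topology on X.

Axiom (T1): ∅ ∈ τ? Yes; X ∈ τ? Yes.
Axiom (T2/T3): check pairwise unions and intersections of members of τ.
All pairwise intersections and unions checked — each lies in τ. Therefore τ satisfies (T1), (T2), (T3): it IS a topology on X.


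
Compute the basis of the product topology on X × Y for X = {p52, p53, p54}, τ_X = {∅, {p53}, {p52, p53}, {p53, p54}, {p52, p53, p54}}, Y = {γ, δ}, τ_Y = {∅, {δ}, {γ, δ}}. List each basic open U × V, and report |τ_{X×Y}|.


Basis B = {∅ × ∅, {p53} × {δ}, {p52, p53} × {δ}, {p53} × {γ, δ}, {p53, p54} × {δ}, {p52, p53, p54} × {δ}, {p52, p53} × {γ, δ}, {p53, p54} × {γ, δ}, {p52, p53, p54} × {γ, δ}}; |τ_{X×Y}| = 14.

Enumerate products U × V with U ∈ τ_X, V ∈ τ_Y (deduplicated):
  ∅ × ∅ = {} (∅)
  {p53} × {δ} = {(p53,δ)}
  {p52, p53} × {δ} = {(p52,δ), (p53,δ)}
  {p53} × {γ, δ} = {(p53,γ), (p53,δ)}
  {p53, p54} × {δ} = {(p53,δ), (p54,δ)}
  {p52, p53, p54} × {δ} = {(p52,δ), (p53,δ), (p54,δ)}
  {p52, p53} × {γ, δ} = {(p52,γ), (p52,δ), (p53,γ), (p53,δ)}
  {p53, p54} × {γ, δ} = {(p53,γ), (p53,δ), (p54,γ), (p54,δ)}
  {p52, p53, p54} × {γ, δ} = {(p52,γ), (p52,δ), (p53,γ), (p53,δ), (p54,γ), (p54,δ)}
These 9 distinct sets form the basis B.
Close under arbitrary unions to get τ_{X×Y}; counting gives |τ_{X×Y}| = 14.


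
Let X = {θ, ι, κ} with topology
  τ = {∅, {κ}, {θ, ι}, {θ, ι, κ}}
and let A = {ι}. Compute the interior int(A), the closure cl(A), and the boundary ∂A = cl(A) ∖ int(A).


int(A) = ∅, cl(A) = {θ, ι}, ∂A = {θ, ι}.

Closed sets in (X, τ) are complements of opens:
  closed(X, τ) = {∅, {κ}, {θ, ι}, {θ, ι, κ}}.
int(A) = ⋃ {U ∈ τ : U ⊆ A}. Opens contained in A: ∅.
Taking the union of these: int(A) = ∅.
cl(A) = ⋂ {C closed : A ⊆ C}. Closed sets containing A: {θ, ι}, {θ, ι, κ}.
Intersecting these: cl(A) = {θ, ι}.
∂A = cl(A) ∖ int(A) = {θ, ι} ∖ ∅ = {θ, ι}.


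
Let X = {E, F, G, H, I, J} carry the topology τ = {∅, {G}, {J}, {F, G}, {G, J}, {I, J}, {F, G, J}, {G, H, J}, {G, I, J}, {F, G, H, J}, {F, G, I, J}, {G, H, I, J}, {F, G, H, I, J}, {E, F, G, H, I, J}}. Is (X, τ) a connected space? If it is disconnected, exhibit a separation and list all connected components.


(X, τ) is connected.

Find clopen sets (U ∈ τ with X ∖ U ∈ τ):
  U = ∅, X ∖ U = {E, F, G, H, I, J} — both open, so U is clopen.
  U = {E, F, G, H, I, J}, X ∖ U = ∅ — both open, so U is clopen.
Only trivial clopens (∅ and X) exist, so (X, τ) is connected.
Compute connected components by grouping points that agree on all clopens:
  component: {E, F, G, H, I, J}


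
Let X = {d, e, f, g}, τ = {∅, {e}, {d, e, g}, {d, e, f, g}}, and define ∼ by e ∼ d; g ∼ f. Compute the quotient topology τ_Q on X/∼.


X/∼ = {[d=e], [f=g]}; |τ_Q| = 2.

Equivalence classes: [d=e], [f=g].
Quotient map π: X → X/∼ sends d ↦ [d=e], e ↦ [d=e], f ↦ [f=g], g ↦ [f=g].
For each subset V ⊆ X/∼, compute π^{-1}(V) ⊆ X and check whether π^{-1}(V) ∈ τ. V is open in τ_Q iff π^{-1}(V) ∈ τ.
  V = {}: π^{-1}(V) = ∅ ∈ τ ✓.
  V = {[d=e]}: π^{-1}(V) = {d, e} ∉ τ ✗.
  V = {[f=g]}: π^{-1}(V) = {f, g} ∉ τ ✗.
  V = {[d=e], [f=g]}: π^{-1}(V) = {d, e, f, g} ∈ τ ✓.
Open sets in the quotient: τ_Q = {{}, {[d=e], [f=g]}} (2 elements).


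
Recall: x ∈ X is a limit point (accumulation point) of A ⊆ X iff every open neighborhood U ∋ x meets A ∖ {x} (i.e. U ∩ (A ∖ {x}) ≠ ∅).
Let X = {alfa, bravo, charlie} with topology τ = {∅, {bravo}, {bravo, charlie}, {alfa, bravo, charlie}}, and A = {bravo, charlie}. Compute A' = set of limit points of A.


A' = {alfa, charlie}

For each x ∈ X, list the open sets U ∈ τ with x ∈ U, then check whether U ∩ (A ∖ {x}) ≠ ∅ for every such U.
  x = alfa: opens ∋ x are {alfa, bravo, charlie}; each meets A ∖ {alfa}, so x IS a limit point.
  x = bravo: open {bravo} ∋ x has {bravo} ∩ (A ∖ {bravo}) = ∅, so x is NOT a limit point.
  x = charlie: opens ∋ x are {bravo, charlie}, {alfa, bravo, charlie}; each meets A ∖ {charlie}, so x IS a limit point.
Collecting: A' = {alfa, charlie}.


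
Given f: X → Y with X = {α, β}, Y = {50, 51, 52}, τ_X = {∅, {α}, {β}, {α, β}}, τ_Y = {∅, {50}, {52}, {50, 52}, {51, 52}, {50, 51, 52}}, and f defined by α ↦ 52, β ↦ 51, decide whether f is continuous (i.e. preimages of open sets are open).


f IS continuous.

Compute f^{-1}(U) for each U ∈ τ_Y:
  U = ∅: f^{-1}(U) = ∅ ∈ τ_X ✓.
  U = {50}: f^{-1}(U) = ∅ ∈ τ_X ✓.
  U = {52}: f^{-1}(U) = {α} ∈ τ_X ✓.
  U = {50, 52}: f^{-1}(U) = {α} ∈ τ_X ✓.
  U = {51, 52}: f^{-1}(U) = {α, β} ∈ τ_X ✓.
  U = {50, 51, 52}: f^{-1}(U) = {α, β} ∈ τ_X ✓.
Every preimage lies in τ_X, so f IS continuous.


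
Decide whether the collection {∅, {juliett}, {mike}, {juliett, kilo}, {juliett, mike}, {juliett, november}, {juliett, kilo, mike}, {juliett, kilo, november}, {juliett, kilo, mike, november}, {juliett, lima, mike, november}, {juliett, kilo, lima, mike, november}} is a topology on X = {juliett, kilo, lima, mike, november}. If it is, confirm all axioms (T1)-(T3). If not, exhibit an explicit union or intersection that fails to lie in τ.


τ is NOT a topology on X.

Axiom (T1): ∅ ∈ τ? Yes; X ∈ τ? Yes.
Axiom (T2/T3): check pairwise unions and intersections of members of τ.
Counterexample for (T2): {mike} ∪ {juliett, november} = {juliett, mike, november} ∉ τ. Therefore τ is NOT a topology.


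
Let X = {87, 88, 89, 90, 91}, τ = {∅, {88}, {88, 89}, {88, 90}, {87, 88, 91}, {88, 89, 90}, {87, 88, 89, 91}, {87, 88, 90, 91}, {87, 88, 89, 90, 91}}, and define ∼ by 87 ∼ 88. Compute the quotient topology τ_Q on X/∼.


X/∼ = {[87=88], [89], [90], [91]}; |τ_Q| = 5.

Equivalence classes: [87=88], [89], [90], [91].
Quotient map π: X → X/∼ sends 87 ↦ [87=88], 88 ↦ [87=88], 89 ↦ [89], 90 ↦ [90], 91 ↦ [91].
For each subset V ⊆ X/∼, compute π^{-1}(V) ⊆ X and check whether π^{-1}(V) ∈ τ. V is open in τ_Q iff π^{-1}(V) ∈ τ.
  V = {}: π^{-1}(V) = ∅ ∈ τ ✓.
  V = {[87=88]}: π^{-1}(V) = {87, 88} ∉ τ ✗.
  V = {[89]}: π^{-1}(V) = {89} ∉ τ ✗.
  V = {[87=88], [89]}: π^{-1}(V) = {87, 88, 89} ∉ τ ✗.
  V = {[90]}: π^{-1}(V) = {90} ∉ τ ✗.
  V = {[87=88], [90]}: π^{-1}(V) = {87, 88, 90} ∉ τ ✗.
  V = {[89], [90]}: π^{-1}(V) = {89, 90} ∉ τ ✗.
  V = {[87=88], [89], [90]}: π^{-1}(V) = {87, 88, 89, 90} ∉ τ ✗.
  V = {[91]}: π^{-1}(V) = {91} ∉ τ ✗.
  V = {[87=88], [91]}: π^{-1}(V) = {87, 88, 91} ∈ τ ✓.
  V = {[89], [91]}: π^{-1}(V) = {89, 91} ∉ τ ✗.
  V = {[87=88], [89], [91]}: π^{-1}(V) = {87, 88, 89, 91} ∈ τ ✓.
  V = {[90], [91]}: π^{-1}(V) = {90, 91} ∉ τ ✗.
  V = {[87=88], [90], [91]}: π^{-1}(V) = {87, 88, 90, 91} ∈ τ ✓.
  V = {[89], [90], [91]}: π^{-1}(V) = {89, 90, 91} ∉ τ ✗.
  V = {[87=88], [89], [90], [91]}: π^{-1}(V) = {87, 88, 89, 90, 91} ∈ τ ✓.
Open sets in the quotient: τ_Q = {{}, {[87=88], [91]}, {[87=88], [89], [91]}, {[87=88], [90], [91]}, {[87=88], [89], [90], [91]}} (5 elements).


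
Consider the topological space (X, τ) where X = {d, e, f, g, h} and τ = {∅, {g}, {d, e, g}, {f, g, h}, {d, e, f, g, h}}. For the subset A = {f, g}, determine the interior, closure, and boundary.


int(A) = {g}, cl(A) = {d, e, f, g, h}, ∂A = {d, e, f, h}.

Closed sets in (X, τ) are complements of opens:
  closed(X, τ) = {∅, {d, e}, {f, h}, {d, e, f, h}, {d, e, f, g, h}}.
int(A) = ⋃ {U ∈ τ : U ⊆ A}. Opens contained in A: ∅, {g}.
Taking the union of these: int(A) = {g}.
cl(A) = ⋂ {C closed : A ⊆ C}. Closed sets containing A: {d, e, f, g, h}.
Intersecting these: cl(A) = {d, e, f, g, h}.
∂A = cl(A) ∖ int(A) = {d, e, f, g, h} ∖ {g} = {d, e, f, h}.


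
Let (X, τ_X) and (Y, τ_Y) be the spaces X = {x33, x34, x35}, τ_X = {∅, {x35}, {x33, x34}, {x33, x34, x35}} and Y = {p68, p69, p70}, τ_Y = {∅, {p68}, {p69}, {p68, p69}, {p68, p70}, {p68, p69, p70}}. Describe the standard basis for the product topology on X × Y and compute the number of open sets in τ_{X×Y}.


Basis B = {∅ × ∅, {x35} × {p68}, {x35} × {p69}, {x33, x34} × {p68}, {x33, x34} × {p69}, {x35} × {p68, p69}, {x35} × {p68, p70}, {x33, x34, x35} × {p68}, {x33, x34, x35} × {p69}, {x35} × {p68, p69, p70}, {x33, x34} × {p68, p69}, {x33, x34} × {p68, p70}, {x33, x34} × {p68, p69, p70}, {x33, x34, x35} × {p68, p69}, {x33, x34, x35} × {p68, p70}, {x33, x34, x35} × {p68, p69, p70}}; |τ_{X×Y}| = 36.

Enumerate products U × V with U ∈ τ_X, V ∈ τ_Y (deduplicated):
  ∅ × ∅ = {} (∅)
  {x35} × {p68} = {(x35,p68)}
  {x35} × {p69} = {(x35,p69)}
  {x33, x34} × {p68} = {(x33,p68), (x34,p68)}
  {x33, x34} × {p69} = {(x33,p69), (x34,p69)}
  {x35} × {p68, p69} = {(x35,p68), (x35,p69)}
  {x35} × {p68, p70} = {(x35,p68), (x35,p70)}
  {x33, x34, x35} × {p68} = {(x33,p68), (x34,p68), (x35,p68)}
  {x33, x34, x35} × {p69} = {(x33,p69), (x34,p69), (x35,p69)}
  {x35} × {p68, p69, p70} = {(x35,p68), (x35,p69), (x35,p70)}
  {x33, x34} × {p68, p69} = {(x33,p68), (x33,p69), (x34,p68), (x34,p69)}
  {x33, x34} × {p68, p70} = {(x33,p68), (x33,p70), (x34,p68), (x34,p70)}
  {x33, x34} × {p68, p69, p70} = {(x33,p68), (x33,p69), (x33,p70), (x34,p68), (x34,p69), (x34,p70)}
  {x33, x34, x35} × {p68, p69} = {(x33,p68), (x33,p69), (x34,p68), (x34,p69), (x35,p68), (x35,p69)}
  {x33, x34, x35} × {p68, p70} = {(x33,p68), (x33,p70), (x34,p68), (x34,p70), (x35,p68), (x35,p70)}
  {x33, x34, x35} × {p68, p69, p70} = {(x33,p68), (x33,p69), (x33,p70), (x34,p68), (x34,p69), (x34,p70), (x35,p68), (x35,p69), (x35,p70)}
These 16 distinct sets form the basis B.
Close under arbitrary unions to get τ_{X×Y}; counting gives |τ_{X×Y}| = 36.


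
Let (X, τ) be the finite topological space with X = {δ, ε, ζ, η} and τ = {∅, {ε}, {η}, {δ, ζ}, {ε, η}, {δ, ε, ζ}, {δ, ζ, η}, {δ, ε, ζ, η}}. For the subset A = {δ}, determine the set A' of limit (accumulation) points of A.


A' = {ζ}

For each x ∈ X, list the open sets U ∈ τ with x ∈ U, then check whether U ∩ (A ∖ {x}) ≠ ∅ for every such U.
  x = δ: open {δ, ζ} ∋ x has {δ, ζ} ∩ (A ∖ {δ}) = ∅, so x is NOT a limit point.
  x = ε: open {ε} ∋ x has {ε} ∩ (A ∖ {ε}) = ∅, so x is NOT a limit point.
  x = ζ: opens ∋ x are {δ, ζ}, {δ, ε, ζ}, {δ, ζ, η}, {δ, ε, ζ, η}; each meets A ∖ {ζ}, so x IS a limit point.
  x = η: open {η} ∋ x has {η} ∩ (A ∖ {η}) = ∅, so x is NOT a limit point.
Collecting: A' = {ζ}.


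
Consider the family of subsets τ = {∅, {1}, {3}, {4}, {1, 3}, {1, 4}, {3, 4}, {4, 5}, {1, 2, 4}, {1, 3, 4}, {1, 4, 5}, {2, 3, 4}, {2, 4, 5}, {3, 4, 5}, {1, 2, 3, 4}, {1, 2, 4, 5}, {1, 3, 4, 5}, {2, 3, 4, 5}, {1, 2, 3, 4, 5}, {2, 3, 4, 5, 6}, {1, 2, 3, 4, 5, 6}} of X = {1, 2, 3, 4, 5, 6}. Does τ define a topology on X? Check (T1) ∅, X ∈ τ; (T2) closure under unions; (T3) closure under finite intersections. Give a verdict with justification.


τ is NOT a topology on X.

Axiom (T1): ∅ ∈ τ? Yes; X ∈ τ? Yes.
Axiom (T2/T3): check pairwise unions and intersections of members of τ.
Counterexample for (T3): {1, 2, 4} ∩ {2, 3, 4} = {2, 4} ∉ τ. Therefore τ is NOT a topology.


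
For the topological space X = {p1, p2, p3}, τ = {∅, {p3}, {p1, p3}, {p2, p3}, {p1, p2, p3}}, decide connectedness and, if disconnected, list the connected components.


(X, τ) is connected.

Find clopen sets (U ∈ τ with X ∖ U ∈ τ):
  U = ∅, X ∖ U = {p1, p2, p3} — both open, so U is clopen.
  U = {p1, p2, p3}, X ∖ U = ∅ — both open, so U is clopen.
Only trivial clopens (∅ and X) exist, so (X, τ) is connected.
Compute connected components by grouping points that agree on all clopens:
  component: {p1, p2, p3}


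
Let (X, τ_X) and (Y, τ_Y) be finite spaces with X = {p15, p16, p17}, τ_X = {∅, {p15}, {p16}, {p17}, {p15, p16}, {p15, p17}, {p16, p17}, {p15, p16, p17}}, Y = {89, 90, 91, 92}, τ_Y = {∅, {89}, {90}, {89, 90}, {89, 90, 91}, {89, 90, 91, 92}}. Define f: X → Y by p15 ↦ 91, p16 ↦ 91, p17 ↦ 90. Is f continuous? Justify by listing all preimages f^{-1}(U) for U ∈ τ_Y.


f IS continuous.

Compute f^{-1}(U) for each U ∈ τ_Y:
  U = ∅: f^{-1}(U) = ∅ ∈ τ_X ✓.
  U = {89}: f^{-1}(U) = ∅ ∈ τ_X ✓.
  U = {90}: f^{-1}(U) = {p17} ∈ τ_X ✓.
  U = {89, 90}: f^{-1}(U) = {p17} ∈ τ_X ✓.
  U = {89, 90, 91}: f^{-1}(U) = {p15, p16, p17} ∈ τ_X ✓.
  U = {89, 90, 91, 92}: f^{-1}(U) = {p15, p16, p17} ∈ τ_X ✓.
Every preimage lies in τ_X, so f IS continuous.


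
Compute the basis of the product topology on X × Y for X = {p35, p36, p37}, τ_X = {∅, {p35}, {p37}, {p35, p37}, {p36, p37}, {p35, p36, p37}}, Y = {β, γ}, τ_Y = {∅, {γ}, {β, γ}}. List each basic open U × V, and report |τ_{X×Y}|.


Basis B = {∅ × ∅, {p35} × {γ}, {p37} × {γ}, {p35} × {β, γ}, {p35, p37} × {γ}, {p36, p37} × {γ}, {p37} × {β, γ}, {p35, p36, p37} × {γ}, {p35, p37} × {β, γ}, {p36, p37} × {β, γ}, {p35, p36, p37} × {β, γ}}; |τ_{X×Y}| = 18.

Enumerate products U × V with U ∈ τ_X, V ∈ τ_Y (deduplicated):
  ∅ × ∅ = {} (∅)
  {p35} × {γ} = {(p35,γ)}
  {p37} × {γ} = {(p37,γ)}
  {p35} × {β, γ} = {(p35,β), (p35,γ)}
  {p35, p37} × {γ} = {(p35,γ), (p37,γ)}
  {p36, p37} × {γ} = {(p36,γ), (p37,γ)}
  {p37} × {β, γ} = {(p37,β), (p37,γ)}
  {p35, p36, p37} × {γ} = {(p35,γ), (p36,γ), (p37,γ)}
  {p35, p37} × {β, γ} = {(p35,β), (p35,γ), (p37,β), (p37,γ)}
  {p36, p37} × {β, γ} = {(p36,β), (p36,γ), (p37,β), (p37,γ)}
  {p35, p36, p37} × {β, γ} = {(p35,β), (p35,γ), (p36,β), (p36,γ), (p37,β), (p37,γ)}
These 11 distinct sets form the basis B.
Close under arbitrary unions to get τ_{X×Y}; counting gives |τ_{X×Y}| = 18.


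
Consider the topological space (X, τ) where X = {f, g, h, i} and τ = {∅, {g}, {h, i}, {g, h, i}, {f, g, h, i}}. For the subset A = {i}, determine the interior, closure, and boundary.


int(A) = ∅, cl(A) = {f, h, i}, ∂A = {f, h, i}.

Closed sets in (X, τ) are complements of opens:
  closed(X, τ) = {∅, {f}, {f, g}, {f, h, i}, {f, g, h, i}}.
int(A) = ⋃ {U ∈ τ : U ⊆ A}. Opens contained in A: ∅.
Taking the union of these: int(A) = ∅.
cl(A) = ⋂ {C closed : A ⊆ C}. Closed sets containing A: {f, h, i}, {f, g, h, i}.
Intersecting these: cl(A) = {f, h, i}.
∂A = cl(A) ∖ int(A) = {f, h, i} ∖ ∅ = {f, h, i}.


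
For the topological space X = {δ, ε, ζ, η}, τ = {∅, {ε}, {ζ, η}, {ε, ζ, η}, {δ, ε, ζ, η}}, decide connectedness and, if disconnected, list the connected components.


(X, τ) is connected.

Find clopen sets (U ∈ τ with X ∖ U ∈ τ):
  U = ∅, X ∖ U = {δ, ε, ζ, η} — both open, so U is clopen.
  U = {δ, ε, ζ, η}, X ∖ U = ∅ — both open, so U is clopen.
Only trivial clopens (∅ and X) exist, so (X, τ) is connected.
Compute connected components by grouping points that agree on all clopens:
  component: {δ, ε, ζ, η}


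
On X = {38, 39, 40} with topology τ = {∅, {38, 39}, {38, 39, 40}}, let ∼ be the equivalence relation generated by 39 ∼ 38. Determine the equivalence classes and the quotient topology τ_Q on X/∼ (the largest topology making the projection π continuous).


X/∼ = {[38=39], [40]}; |τ_Q| = 3.

Equivalence classes: [38=39], [40].
Quotient map π: X → X/∼ sends 38 ↦ [38=39], 39 ↦ [38=39], 40 ↦ [40].
For each subset V ⊆ X/∼, compute π^{-1}(V) ⊆ X and check whether π^{-1}(V) ∈ τ. V is open in τ_Q iff π^{-1}(V) ∈ τ.
  V = {}: π^{-1}(V) = ∅ ∈ τ ✓.
  V = {[38=39]}: π^{-1}(V) = {38, 39} ∈ τ ✓.
  V = {[40]}: π^{-1}(V) = {40} ∉ τ ✗.
  V = {[38=39], [40]}: π^{-1}(V) = {38, 39, 40} ∈ τ ✓.
Open sets in the quotient: τ_Q = {{}, {[38=39]}, {[38=39], [40]}} (3 elements).


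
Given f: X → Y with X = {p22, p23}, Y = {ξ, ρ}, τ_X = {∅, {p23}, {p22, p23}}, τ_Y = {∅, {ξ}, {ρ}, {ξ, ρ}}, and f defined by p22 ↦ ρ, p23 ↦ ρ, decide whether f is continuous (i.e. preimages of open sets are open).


f IS continuous.

Compute f^{-1}(U) for each U ∈ τ_Y:
  U = ∅: f^{-1}(U) = ∅ ∈ τ_X ✓.
  U = {ξ}: f^{-1}(U) = ∅ ∈ τ_X ✓.
  U = {ρ}: f^{-1}(U) = {p22, p23} ∈ τ_X ✓.
  U = {ξ, ρ}: f^{-1}(U) = {p22, p23} ∈ τ_X ✓.
Every preimage lies in τ_X, so f IS continuous.


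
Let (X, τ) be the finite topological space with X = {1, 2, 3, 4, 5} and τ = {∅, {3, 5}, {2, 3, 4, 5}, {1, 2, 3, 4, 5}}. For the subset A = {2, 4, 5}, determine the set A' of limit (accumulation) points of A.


A' = {1, 2, 3, 4}

For each x ∈ X, list the open sets U ∈ τ with x ∈ U, then check whether U ∩ (A ∖ {x}) ≠ ∅ for every such U.
  x = 1: opens ∋ x are {1, 2, 3, 4, 5}; each meets A ∖ {1}, so x IS a limit point.
  x = 2: opens ∋ x are {2, 3, 4, 5}, {1, 2, 3, 4, 5}; each meets A ∖ {2}, so x IS a limit point.
  x = 3: opens ∋ x are {3, 5}, {2, 3, 4, 5}, {1, 2, 3, 4, 5}; each meets A ∖ {3}, so x IS a limit point.
  x = 4: opens ∋ x are {2, 3, 4, 5}, {1, 2, 3, 4, 5}; each meets A ∖ {4}, so x IS a limit point.
  x = 5: open {3, 5} ∋ x has {3, 5} ∩ (A ∖ {5}) = ∅, so x is NOT a limit point.
Collecting: A' = {1, 2, 3, 4}.


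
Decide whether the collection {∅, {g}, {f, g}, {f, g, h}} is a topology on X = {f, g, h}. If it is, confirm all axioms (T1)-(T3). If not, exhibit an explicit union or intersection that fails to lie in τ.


τ IS a topology on X.

Axiom (T1): ∅ ∈ τ? Yes; X ∈ τ? Yes.
Axiom (T2/T3): check pairwise unions and intersections of members of τ.
All pairwise intersections and unions checked — each lies in τ. Therefore τ satisfies (T1), (T2), (T3): it IS a topology on X.


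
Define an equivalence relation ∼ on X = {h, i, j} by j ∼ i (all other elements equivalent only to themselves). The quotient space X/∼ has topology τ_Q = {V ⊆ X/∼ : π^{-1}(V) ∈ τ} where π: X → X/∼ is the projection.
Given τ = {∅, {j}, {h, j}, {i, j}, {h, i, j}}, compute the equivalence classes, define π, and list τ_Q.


X/∼ = {[h], [i=j]}; |τ_Q| = 3.

Equivalence classes: [h], [i=j].
Quotient map π: X → X/∼ sends h ↦ [h], i ↦ [i=j], j ↦ [i=j].
For each subset V ⊆ X/∼, compute π^{-1}(V) ⊆ X and check whether π^{-1}(V) ∈ τ. V is open in τ_Q iff π^{-1}(V) ∈ τ.
  V = {}: π^{-1}(V) = ∅ ∈ τ ✓.
  V = {[h]}: π^{-1}(V) = {h} ∉ τ ✗.
  V = {[i=j]}: π^{-1}(V) = {i, j} ∈ τ ✓.
  V = {[h], [i=j]}: π^{-1}(V) = {h, i, j} ∈ τ ✓.
Open sets in the quotient: τ_Q = {{}, {[i=j]}, {[h], [i=j]}} (3 elements).


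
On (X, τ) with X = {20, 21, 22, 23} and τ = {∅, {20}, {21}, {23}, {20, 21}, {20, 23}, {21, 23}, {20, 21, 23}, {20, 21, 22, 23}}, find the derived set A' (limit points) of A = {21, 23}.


A' = {22}

For each x ∈ X, list the open sets U ∈ τ with x ∈ U, then check whether U ∩ (A ∖ {x}) ≠ ∅ for every such U.
  x = 20: open {20} ∋ x has {20} ∩ (A ∖ {20}) = ∅, so x is NOT a limit point.
  x = 21: open {21} ∋ x has {21} ∩ (A ∖ {21}) = ∅, so x is NOT a limit point.
  x = 22: opens ∋ x are {20, 21, 22, 23}; each meets A ∖ {22}, so x IS a limit point.
  x = 23: open {23} ∋ x has {23} ∩ (A ∖ {23}) = ∅, so x is NOT a limit point.
Collecting: A' = {22}.


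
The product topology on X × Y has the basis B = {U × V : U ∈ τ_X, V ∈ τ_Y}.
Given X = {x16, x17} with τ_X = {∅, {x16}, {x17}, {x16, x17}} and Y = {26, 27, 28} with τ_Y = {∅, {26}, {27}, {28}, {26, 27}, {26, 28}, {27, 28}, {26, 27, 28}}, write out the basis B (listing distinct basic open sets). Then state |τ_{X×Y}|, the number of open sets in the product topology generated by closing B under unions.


Basis B = {∅ × ∅, {x16} × {26}, {x16} × {27}, {x16} × {28}, {x17} × {26}, {x17} × {27}, {x17} × {28}, {x16} × {26, 27}, {x16} × {26, 28}, {x16, x17} × {26}, {x16} × {27, 28}, {x16, x17} × {27}, {x16, x17} × {28}, {x17} × {26, 27}, {x17} × {26, 28}, {x17} × {27, 28}, {x16} × {26, 27, 28}, {x17} × {26, 27, 28}, {x16, x17} × {26, 27}, {x16, x17} × {26, 28}, {x16, x17} × {27, 28}, {x16, x17} × {26, 27, 28}}; |τ_{X×Y}| = 64.

Enumerate products U × V with U ∈ τ_X, V ∈ τ_Y (deduplicated):
  ∅ × ∅ = {} (∅)
  {x16} × {26} = {(x16,26)}
  {x16} × {27} = {(x16,27)}
  {x16} × {28} = {(x16,28)}
  {x17} × {26} = {(x17,26)}
  {x17} × {27} = {(x17,27)}
  {x17} × {28} = {(x17,28)}
  {x16} × {26, 27} = {(x16,26), (x16,27)}
  {x16} × {26, 28} = {(x16,26), (x16,28)}
  {x16, x17} × {26} = {(x16,26), (x17,26)}
  {x16} × {27, 28} = {(x16,27), (x16,28)}
  {x16, x17} × {27} = {(x16,27), (x17,27)}
  {x16, x17} × {28} = {(x16,28), (x17,28)}
  {x17} × {26, 27} = {(x17,26), (x17,27)}
  {x17} × {26, 28} = {(x17,26), (x17,28)}
  {x17} × {27, 28} = {(x17,27), (x17,28)}
  {x16} × {26, 27, 28} = {(x16,26), (x16,27), (x16,28)}
  {x17} × {26, 27, 28} = {(x17,26), (x17,27), (x17,28)}
  {x16, x17} × {26, 27} = {(x16,26), (x16,27), (x17,26), (x17,27)}
  {x16, x17} × {26, 28} = {(x16,26), (x16,28), (x17,26), (x17,28)}
  {x16, x17} × {27, 28} = {(x16,27), (x16,28), (x17,27), (x17,28)}
  {x16, x17} × {26, 27, 28} = {(x16,26), (x16,27), (x16,28), (x17,26), (x17,27), (x17,28)}
These 22 distinct sets form the basis B.
Close under arbitrary unions to get τ_{X×Y}; counting gives |τ_{X×Y}| = 64.


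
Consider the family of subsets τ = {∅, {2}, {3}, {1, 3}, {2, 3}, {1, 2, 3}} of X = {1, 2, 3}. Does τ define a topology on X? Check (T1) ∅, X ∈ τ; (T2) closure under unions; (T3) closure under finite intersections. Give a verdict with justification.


τ IS a topology on X.

Axiom (T1): ∅ ∈ τ? Yes; X ∈ τ? Yes.
Axiom (T2/T3): check pairwise unions and intersections of members of τ.
All pairwise intersections and unions checked — each lies in τ. Therefore τ satisfies (T1), (T2), (T3): it IS a topology on X.


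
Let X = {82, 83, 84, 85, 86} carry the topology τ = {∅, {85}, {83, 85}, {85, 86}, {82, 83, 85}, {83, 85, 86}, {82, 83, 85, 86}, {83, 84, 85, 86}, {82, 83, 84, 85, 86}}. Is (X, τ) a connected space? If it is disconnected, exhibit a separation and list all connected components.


(X, τ) is connected.

Find clopen sets (U ∈ τ with X ∖ U ∈ τ):
  U = ∅, X ∖ U = {82, 83, 84, 85, 86} — both open, so U is clopen.
  U = {82, 83, 84, 85, 86}, X ∖ U = ∅ — both open, so U is clopen.
Only trivial clopens (∅ and X) exist, so (X, τ) is connected.
Compute connected components by grouping points that agree on all clopens:
  component: {82, 83, 84, 85, 86}


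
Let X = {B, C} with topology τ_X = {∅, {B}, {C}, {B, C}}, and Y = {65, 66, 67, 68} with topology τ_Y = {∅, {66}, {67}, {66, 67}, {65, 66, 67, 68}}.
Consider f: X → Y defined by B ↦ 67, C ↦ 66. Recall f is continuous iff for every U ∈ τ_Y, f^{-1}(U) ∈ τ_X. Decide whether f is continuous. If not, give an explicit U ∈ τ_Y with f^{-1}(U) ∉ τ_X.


f IS continuous.

Compute f^{-1}(U) for each U ∈ τ_Y:
  U = ∅: f^{-1}(U) = ∅ ∈ τ_X ✓.
  U = {66}: f^{-1}(U) = {C} ∈ τ_X ✓.
  U = {67}: f^{-1}(U) = {B} ∈ τ_X ✓.
  U = {66, 67}: f^{-1}(U) = {B, C} ∈ τ_X ✓.
  U = {65, 66, 67, 68}: f^{-1}(U) = {B, C} ∈ τ_X ✓.
Every preimage lies in τ_X, so f IS continuous.


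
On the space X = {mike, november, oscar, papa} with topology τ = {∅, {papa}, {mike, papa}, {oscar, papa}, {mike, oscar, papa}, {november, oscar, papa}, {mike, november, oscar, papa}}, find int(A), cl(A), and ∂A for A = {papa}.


int(A) = {papa}, cl(A) = {mike, november, oscar, papa}, ∂A = {mike, november, oscar}.

Closed sets in (X, τ) are complements of opens:
  closed(X, τ) = {∅, {mike}, {november}, {mike, november}, {november, oscar}, {mike, november, oscar}, {mike, november, oscar, papa}}.
int(A) = ⋃ {U ∈ τ : U ⊆ A}. Opens contained in A: ∅, {papa}.
Taking the union of these: int(A) = {papa}.
cl(A) = ⋂ {C closed : A ⊆ C}. Closed sets containing A: {mike, november, oscar, papa}.
Intersecting these: cl(A) = {mike, november, oscar, papa}.
∂A = cl(A) ∖ int(A) = {mike, november, oscar, papa} ∖ {papa} = {mike, november, oscar}.


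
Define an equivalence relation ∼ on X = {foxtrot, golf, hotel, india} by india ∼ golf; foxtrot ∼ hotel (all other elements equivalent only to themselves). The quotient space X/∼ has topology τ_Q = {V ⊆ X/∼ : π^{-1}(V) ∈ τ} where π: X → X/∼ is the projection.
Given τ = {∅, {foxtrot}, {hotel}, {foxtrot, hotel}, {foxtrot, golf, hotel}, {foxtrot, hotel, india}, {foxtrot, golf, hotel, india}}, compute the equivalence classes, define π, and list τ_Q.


X/∼ = {[foxtrot=hotel], [golf=india]}; |τ_Q| = 3.

Equivalence classes: [foxtrot=hotel], [golf=india].
Quotient map π: X → X/∼ sends foxtrot ↦ [foxtrot=hotel], golf ↦ [golf=india], hotel ↦ [foxtrot=hotel], india ↦ [golf=india].
For each subset V ⊆ X/∼, compute π^{-1}(V) ⊆ X and check whether π^{-1}(V) ∈ τ. V is open in τ_Q iff π^{-1}(V) ∈ τ.
  V = {}: π^{-1}(V) = ∅ ∈ τ ✓.
  V = {[foxtrot=hotel]}: π^{-1}(V) = {foxtrot, hotel} ∈ τ ✓.
  V = {[golf=india]}: π^{-1}(V) = {golf, india} ∉ τ ✗.
  V = {[foxtrot=hotel], [golf=india]}: π^{-1}(V) = {foxtrot, golf, hotel, india} ∈ τ ✓.
Open sets in the quotient: τ_Q = {{}, {[foxtrot=hotel]}, {[foxtrot=hotel], [golf=india]}} (3 elements).


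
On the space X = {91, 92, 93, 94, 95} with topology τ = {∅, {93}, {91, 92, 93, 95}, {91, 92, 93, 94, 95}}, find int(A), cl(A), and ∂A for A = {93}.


int(A) = {93}, cl(A) = {91, 92, 93, 94, 95}, ∂A = {91, 92, 94, 95}.

Closed sets in (X, τ) are complements of opens:
  closed(X, τ) = {∅, {94}, {91, 92, 94, 95}, {91, 92, 93, 94, 95}}.
int(A) = ⋃ {U ∈ τ : U ⊆ A}. Opens contained in A: ∅, {93}.
Taking the union of these: int(A) = {93}.
cl(A) = ⋂ {C closed : A ⊆ C}. Closed sets containing A: {91, 92, 93, 94, 95}.
Intersecting these: cl(A) = {91, 92, 93, 94, 95}.
∂A = cl(A) ∖ int(A) = {91, 92, 93, 94, 95} ∖ {93} = {91, 92, 94, 95}.


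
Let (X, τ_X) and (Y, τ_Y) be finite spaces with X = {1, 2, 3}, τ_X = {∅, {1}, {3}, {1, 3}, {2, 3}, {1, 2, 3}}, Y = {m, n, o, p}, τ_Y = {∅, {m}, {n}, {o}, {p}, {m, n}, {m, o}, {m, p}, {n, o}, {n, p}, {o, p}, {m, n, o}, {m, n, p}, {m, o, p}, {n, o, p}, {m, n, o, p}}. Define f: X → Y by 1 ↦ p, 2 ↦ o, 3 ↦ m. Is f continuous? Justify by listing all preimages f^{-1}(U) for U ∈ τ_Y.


f is NOT continuous.

Compute f^{-1}(U) for each U ∈ τ_Y:
  U = ∅: f^{-1}(U) = ∅ ∈ τ_X ✓.
  U = {m}: f^{-1}(U) = {3} ∈ τ_X ✓.
  U = {n}: f^{-1}(U) = ∅ ∈ τ_X ✓.
  U = {o}: f^{-1}(U) = {2} ∉ τ_X ✗.
  U = {p}: f^{-1}(U) = {1} ∈ τ_X ✓.
  U = {m, n}: f^{-1}(U) = {3} ∈ τ_X ✓.
  U = {m, o}: f^{-1}(U) = {2, 3} ∈ τ_X ✓.
  U = {m, p}: f^{-1}(U) = {1, 3} ∈ τ_X ✓.
  U = {n, o}: f^{-1}(U) = {2} ∉ τ_X ✗.
  U = {n, p}: f^{-1}(U) = {1} ∈ τ_X ✓.
  U = {o, p}: f^{-1}(U) = {1, 2} ∉ τ_X ✗.
  U = {m, n, o}: f^{-1}(U) = {2, 3} ∈ τ_X ✓.
  U = {m, n, p}: f^{-1}(U) = {1, 3} ∈ τ_X ✓.
  U = {m, o, p}: f^{-1}(U) = {1, 2, 3} ∈ τ_X ✓.
  U = {n, o, p}: f^{-1}(U) = {1, 2} ∉ τ_X ✗.
  U = {m, n, o, p}: f^{-1}(U) = {1, 2, 3} ∈ τ_X ✓.
Found U = {o} with f^{-1}(U) = {2} not in τ_X. Therefore f is NOT continuous.


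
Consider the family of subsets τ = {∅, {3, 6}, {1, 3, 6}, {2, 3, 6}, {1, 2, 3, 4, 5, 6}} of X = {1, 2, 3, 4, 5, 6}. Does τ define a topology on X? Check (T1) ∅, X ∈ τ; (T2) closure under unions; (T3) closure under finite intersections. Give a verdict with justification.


τ is NOT a topology on X.

Axiom (T1): ∅ ∈ τ? Yes; X ∈ τ? Yes.
Axiom (T2/T3): check pairwise unions and intersections of members of τ.
Counterexample for (T2): {1, 3, 6} ∪ {2, 3, 6} = {1, 2, 3, 6} ∉ τ. Therefore τ is NOT a topology.


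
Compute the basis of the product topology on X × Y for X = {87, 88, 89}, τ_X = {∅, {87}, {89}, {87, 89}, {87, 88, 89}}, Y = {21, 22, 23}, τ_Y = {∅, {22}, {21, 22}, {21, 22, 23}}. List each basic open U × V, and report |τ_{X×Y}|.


Basis B = {∅ × ∅, {87} × {22}, {89} × {22}, {87} × {21, 22}, {87, 89} × {22}, {89} × {21, 22}, {87} × {21, 22, 23}, {87, 88, 89} × {22}, {89} × {21, 22, 23}, {87, 89} × {21, 22}, {87, 89} × {21, 22, 23}, {87, 88, 89} × {21, 22}, {87, 88, 89} × {21, 22, 23}}; |τ_{X×Y}| = 30.

Enumerate products U × V with U ∈ τ_X, V ∈ τ_Y (deduplicated):
  ∅ × ∅ = {} (∅)
  {87} × {22} = {(87,22)}
  {89} × {22} = {(89,22)}
  {87} × {21, 22} = {(87,21), (87,22)}
  {87, 89} × {22} = {(87,22), (89,22)}
  {89} × {21, 22} = {(89,21), (89,22)}
  {87} × {21, 22, 23} = {(87,21), (87,22), (87,23)}
  {87, 88, 89} × {22} = {(87,22), (88,22), (89,22)}
  {89} × {21, 22, 23} = {(89,21), (89,22), (89,23)}
  {87, 89} × {21, 22} = {(87,21), (87,22), (89,21), (89,22)}
  {87, 89} × {21, 22, 23} = {(87,21), (87,22), (87,23), (89,21), (89,22), (89,23)}
  {87, 88, 89} × {21, 22} = {(87,21), (87,22), (88,21), (88,22), (89,21), (89,22)}
  {87, 88, 89} × {21, 22, 23} = {(87,21), (87,22), (87,23), (88,21), (88,22), (88,23), (89,21), (89,22), (89,23)}
These 13 distinct sets form the basis B.
Close under arbitrary unions to get τ_{X×Y}; counting gives |τ_{X×Y}| = 30.


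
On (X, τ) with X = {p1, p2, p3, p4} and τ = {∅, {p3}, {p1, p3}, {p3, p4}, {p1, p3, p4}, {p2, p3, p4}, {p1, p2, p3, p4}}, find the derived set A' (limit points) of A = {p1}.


A' = ∅

For each x ∈ X, list the open sets U ∈ τ with x ∈ U, then check whether U ∩ (A ∖ {x}) ≠ ∅ for every such U.
  x = p1: open {p1, p3} ∋ x has {p1, p3} ∩ (A ∖ {p1}) = ∅, so x is NOT a limit point.
  x = p2: open {p2, p3, p4} ∋ x has {p2, p3, p4} ∩ (A ∖ {p2}) = ∅, so x is NOT a limit point.
  x = p3: open {p3} ∋ x has {p3} ∩ (A ∖ {p3}) = ∅, so x is NOT a limit point.
  x = p4: open {p3, p4} ∋ x has {p3, p4} ∩ (A ∖ {p4}) = ∅, so x is NOT a limit point.
Collecting: A' = ∅.


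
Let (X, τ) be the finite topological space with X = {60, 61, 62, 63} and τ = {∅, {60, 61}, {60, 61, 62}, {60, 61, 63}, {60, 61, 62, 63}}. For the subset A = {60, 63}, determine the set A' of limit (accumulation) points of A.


A' = {61, 62, 63}

For each x ∈ X, list the open sets U ∈ τ with x ∈ U, then check whether U ∩ (A ∖ {x}) ≠ ∅ for every such U.
  x = 60: open {60, 61} ∋ x has {60, 61} ∩ (A ∖ {60}) = ∅, so x is NOT a limit point.
  x = 61: opens ∋ x are {60, 61}, {60, 61, 62}, {60, 61, 63}, {60, 61, 62, 63}; each meets A ∖ {61}, so x IS a limit point.
  x = 62: opens ∋ x are {60, 61, 62}, {60, 61, 62, 63}; each meets A ∖ {62}, so x IS a limit point.
  x = 63: opens ∋ x are {60, 61, 63}, {60, 61, 62, 63}; each meets A ∖ {63}, so x IS a limit point.
Collecting: A' = {61, 62, 63}.


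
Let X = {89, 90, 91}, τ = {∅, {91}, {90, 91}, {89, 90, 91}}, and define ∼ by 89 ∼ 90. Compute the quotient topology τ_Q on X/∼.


X/∼ = {[89=90], [91]}; |τ_Q| = 3.

Equivalence classes: [89=90], [91].
Quotient map π: X → X/∼ sends 89 ↦ [89=90], 90 ↦ [89=90], 91 ↦ [91].
For each subset V ⊆ X/∼, compute π^{-1}(V) ⊆ X and check whether π^{-1}(V) ∈ τ. V is open in τ_Q iff π^{-1}(V) ∈ τ.
  V = {}: π^{-1}(V) = ∅ ∈ τ ✓.
  V = {[89=90]}: π^{-1}(V) = {89, 90} ∉ τ ✗.
  V = {[91]}: π^{-1}(V) = {91} ∈ τ ✓.
  V = {[89=90], [91]}: π^{-1}(V) = {89, 90, 91} ∈ τ ✓.
Open sets in the quotient: τ_Q = {{}, {[91]}, {[89=90], [91]}} (3 elements).


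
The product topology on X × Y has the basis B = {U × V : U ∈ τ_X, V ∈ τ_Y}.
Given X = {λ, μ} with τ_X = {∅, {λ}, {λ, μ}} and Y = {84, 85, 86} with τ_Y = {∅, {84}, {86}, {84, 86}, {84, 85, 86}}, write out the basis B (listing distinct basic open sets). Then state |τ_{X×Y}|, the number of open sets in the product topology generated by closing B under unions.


Basis B = {∅ × ∅, {λ} × {84}, {λ} × {86}, {λ} × {84, 86}, {λ, μ} × {84}, {λ, μ} × {86}, {λ} × {84, 85, 86}, {λ, μ} × {84, 86}, {λ, μ} × {84, 85, 86}}; |τ_{X×Y}| = 14.

Enumerate products U × V with U ∈ τ_X, V ∈ τ_Y (deduplicated):
  ∅ × ∅ = {} (∅)
  {λ} × {84} = {(λ,84)}
  {λ} × {86} = {(λ,86)}
  {λ} × {84, 86} = {(λ,84), (λ,86)}
  {λ, μ} × {84} = {(λ,84), (μ,84)}
  {λ, μ} × {86} = {(λ,86), (μ,86)}
  {λ} × {84, 85, 86} = {(λ,84), (λ,85), (λ,86)}
  {λ, μ} × {84, 86} = {(λ,84), (λ,86), (μ,84), (μ,86)}
  {λ, μ} × {84, 85, 86} = {(λ,84), (λ,85), (λ,86), (μ,84), (μ,85), (μ,86)}
These 9 distinct sets form the basis B.
Close under arbitrary unions to get τ_{X×Y}; counting gives |τ_{X×Y}| = 14.


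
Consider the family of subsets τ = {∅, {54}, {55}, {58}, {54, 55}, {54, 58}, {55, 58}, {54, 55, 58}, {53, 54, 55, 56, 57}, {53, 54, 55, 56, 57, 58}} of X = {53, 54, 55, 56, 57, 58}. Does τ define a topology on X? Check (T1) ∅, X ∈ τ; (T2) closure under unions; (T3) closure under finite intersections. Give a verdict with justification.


τ IS a topology on X.

Axiom (T1): ∅ ∈ τ? Yes; X ∈ τ? Yes.
Axiom (T2/T3): check pairwise unions and intersections of members of τ.
All pairwise intersections and unions checked — each lies in τ. Therefore τ satisfies (T1), (T2), (T3): it IS a topology on X.


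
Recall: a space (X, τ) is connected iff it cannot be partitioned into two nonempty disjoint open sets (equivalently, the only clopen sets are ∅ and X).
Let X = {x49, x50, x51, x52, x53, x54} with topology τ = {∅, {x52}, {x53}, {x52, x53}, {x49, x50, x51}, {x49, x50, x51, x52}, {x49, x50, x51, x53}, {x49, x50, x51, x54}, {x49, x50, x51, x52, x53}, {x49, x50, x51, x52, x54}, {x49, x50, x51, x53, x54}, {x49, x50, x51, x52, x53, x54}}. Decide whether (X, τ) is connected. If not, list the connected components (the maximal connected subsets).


(X, τ) is disconnected; components = [{x52}, {x53}, {x49, x50, x51, x54}].

Find clopen sets (U ∈ τ with X ∖ U ∈ τ):
  U = ∅, X ∖ U = {x49, x50, x51, x52, x53, x54} — both open, so U is clopen.
  U = {x52}, X ∖ U = {x49, x50, x51, x53, x54} — both open, so U is clopen.
  U = {x53}, X ∖ U = {x49, x50, x51, x52, x54} — both open, so U is clopen.
  U = {x52, x53}, X ∖ U = {x49, x50, x51, x54} — both open, so U is clopen.
  U = {x49, x50, x51, x54}, X ∖ U = {x52, x53} — both open, so U is clopen.
  U = {x49, x50, x51, x52, x54}, X ∖ U = {x53} — both open, so U is clopen.
  U = {x49, x50, x51, x53, x54}, X ∖ U = {x52} — both open, so U is clopen.
  U = {x49, x50, x51, x52, x53, x54}, X ∖ U = ∅ — both open, so U is clopen.
Nontrivial clopen(s) exist: e.g. {x49, x50, x51, x52, x54}. So (X, τ) is disconnected.
Compute connected components by grouping points that agree on all clopens:
  component: {x52}
  component: {x53}
  component: {x49, x50, x51, x54}


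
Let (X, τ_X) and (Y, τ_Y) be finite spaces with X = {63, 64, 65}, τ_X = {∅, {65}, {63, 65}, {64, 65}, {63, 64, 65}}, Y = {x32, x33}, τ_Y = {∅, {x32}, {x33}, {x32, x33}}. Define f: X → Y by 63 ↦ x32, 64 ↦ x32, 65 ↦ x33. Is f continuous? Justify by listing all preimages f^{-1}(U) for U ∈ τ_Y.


f is NOT continuous.

Compute f^{-1}(U) for each U ∈ τ_Y:
  U = ∅: f^{-1}(U) = ∅ ∈ τ_X ✓.
  U = {x32}: f^{-1}(U) = {63, 64} ∉ τ_X ✗.
  U = {x33}: f^{-1}(U) = {65} ∈ τ_X ✓.
  U = {x32, x33}: f^{-1}(U) = {63, 64, 65} ∈ τ_X ✓.
Found U = {x32} with f^{-1}(U) = {63, 64} not in τ_X. Therefore f is NOT continuous.


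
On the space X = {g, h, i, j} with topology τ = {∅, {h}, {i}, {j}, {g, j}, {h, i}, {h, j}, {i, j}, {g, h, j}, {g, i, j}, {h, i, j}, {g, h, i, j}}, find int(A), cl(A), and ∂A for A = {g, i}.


int(A) = {i}, cl(A) = {g, i}, ∂A = {g}.

Closed sets in (X, τ) are complements of opens:
  closed(X, τ) = {∅, {g}, {h}, {i}, {g, h}, {g, i}, {g, j}, {h, i}, {g, h, i}, {g, h, j}, {g, i, j}, {g, h, i, j}}.
int(A) = ⋃ {U ∈ τ : U ⊆ A}. Opens contained in A: ∅, {i}.
Taking the union of these: int(A) = {i}.
cl(A) = ⋂ {C closed : A ⊆ C}. Closed sets containing A: {g, i}, {g, h, i}, {g, i, j}, {g, h, i, j}.
Intersecting these: cl(A) = {g, i}.
∂A = cl(A) ∖ int(A) = {g, i} ∖ {i} = {g}.
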